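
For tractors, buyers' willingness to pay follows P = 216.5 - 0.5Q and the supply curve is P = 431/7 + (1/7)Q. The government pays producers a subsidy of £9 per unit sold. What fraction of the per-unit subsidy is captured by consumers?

Pre-subsidy: 216.5 - 0.5Q = 431/7 + (1/7)Q gives Q* = 241 and P* = 96.
With the subsidy, sellers receive Ps = Pb + 9 for each unit, where Pb is the price buyers pay.
On the curves, Pb = 216.5 - 0.5Q and Ps = 431/7 + (1/7)Q; the wedge Ps − Pb = 9 gives 431/7 + (1/7)Q − (216.5 - 0.5Q) = 9, so Q' = 255.
Then Pb = 216.5 − 0.5·255 = 89 and Ps = 431/7 + (1/7)·255 = 98.
Buyers' price falls by P* − Pb = 96 − 89 = 7; sellers' price rises by Ps − P* = 98 − 96 = 2.
So consumers capture 7/9 = 7/9 of each unit of subsidy.

Consumer share = 7/9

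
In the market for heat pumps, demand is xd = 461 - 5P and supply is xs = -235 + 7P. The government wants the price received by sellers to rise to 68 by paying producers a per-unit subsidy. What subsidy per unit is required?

Required subsidy s = 24 per unit

At a seller price of 68, quantity supplied is -235 + 7·68 = 241.
Buyers absorb 241 only when they pay Pb with 461 − 5·Pb = 241, i.e. Pb = 44.
s = Ps − Pb = 68 − 44 = 24.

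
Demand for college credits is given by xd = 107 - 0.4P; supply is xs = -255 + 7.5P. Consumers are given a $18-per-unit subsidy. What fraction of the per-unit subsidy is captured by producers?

Pre-subsidy: 107 - 0.4P = -255 + 7.5P gives P* = 3620/79, x* = 7005/79.
With the rebate, buyers effectively pay Pb = Ps − 18, where Ps is the price sellers receive.
Demand in terms of Ps becomes xd = 107 − 0.4(Ps − 18) = 114.2 - 0.4Ps. Setting this equal to supply: 114.2 - 0.4Ps = -255 + 7.5Ps, so Ps = 3692/79.
Buyers pay Pb = 3692/79 − 18 = 2270/79; x' = -255 + 7.5·(3692/79) = 7545/79.
Buyers' price falls by P* − Pb = 3620/79 − 2270/79 = 1350/79; sellers' price rises by Ps − P* = 3692/79 − 3620/79 = 72/79.
So producers capture (72/79)/18 = 4/79 of each unit of subsidy.

Producer share = 4/79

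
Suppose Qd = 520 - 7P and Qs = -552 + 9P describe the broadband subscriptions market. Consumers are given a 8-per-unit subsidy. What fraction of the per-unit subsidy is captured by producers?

Producer share = 0.4375

Pre-subsidy: 520 - 7P = -552 + 9P gives P* = 67, Q* = 51.
With the rebate, buyers effectively pay Pb = Ps − 8, where Ps is the price sellers receive.
Demand in terms of Ps becomes Qd = 520 − 7(Ps − 8) = 576 - 7Ps. Setting this equal to supply: 576 - 7Ps = -552 + 9Ps, so Ps = 70.5.
Buyers pay Pb = 70.5 − 8 = 62.5; Q' = -552 + 9·70.5 = 82.5.
Buyers' price falls by P* − Pb = 67 − 62.5 = 4.5; sellers' price rises by Ps − P* = 70.5 − 67 = 3.5.
So producers capture 3.5/8 = 0.4375 of each unit of subsidy.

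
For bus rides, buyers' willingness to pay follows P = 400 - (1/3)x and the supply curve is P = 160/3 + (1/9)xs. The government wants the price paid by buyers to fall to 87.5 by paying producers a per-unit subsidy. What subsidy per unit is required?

At a buyer price of 87.5, quantity demanded is 1200 − 3·87.5 = 937.5.
Sellers supply 937.5 only when they receive Ps = 160/3 + (1/9)·937.5 = 157.5.
s = Ps − Pb = 157.5 − 87.5 = 70.

Required subsidy s = 70 per unit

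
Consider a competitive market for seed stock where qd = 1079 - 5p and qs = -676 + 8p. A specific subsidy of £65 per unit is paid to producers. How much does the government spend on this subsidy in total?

Pre-subsidy: 1079 - 5p = -676 + 8p gives p* = 135, q* = 404.
With the subsidy, sellers receive ps = pb + 65 for each unit, where pb is the price buyers pay.
Supply in terms of pb becomes qs = -676 + 8(pb + 65) = -156 + 8pb. Setting this equal to demand: 1079 - 5pb = -156 + 8pb, so pb = 95.
Sellers receive ps = 95 + 65 = 160; q' = 1079 − 5·95 = 604.
Government outlay = subsidy × quantity = 65 × 604 = 39260.

Government cost = £39260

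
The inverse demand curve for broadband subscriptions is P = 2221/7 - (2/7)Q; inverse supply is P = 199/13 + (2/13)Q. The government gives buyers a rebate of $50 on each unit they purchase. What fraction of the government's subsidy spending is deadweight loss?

Pre-subsidy: 2221/7 - (2/7)Q = 199/13 + (2/13)Q gives Q* = 687 and P* = 121.
With the rebate, buyers effectively pay Pb = Ps − 50, where Ps is the price sellers receive.
On the curves, Pb = 2221/7 - (2/7)Q and Ps = 199/13 + (2/13)Q; the wedge Ps − Pb = 50 gives 199/13 + (2/13)Q − (2221/7 - (2/7)Q) = 50, so Q' = 800.75.
Then Pb = 2221/7 − (2/7)·800.75 = 88.5 and Ps = 199/13 + (2/13)·800.75 = 138.5.
ΔCS = ½(687 + 800.75)(121 − 88.5) = 24175.9375; ΔPS = ½(687 + 800.75)(138.5 − 121) = 13017.8125.
Government spending = 50 × 800.75 = 40037.5.
DWL = ½ × 50 × (800.75 − 687) = 2843.75; fraction = 2843.75 / 40037.5 = 455/6406.

DWL / government spending = 455/6406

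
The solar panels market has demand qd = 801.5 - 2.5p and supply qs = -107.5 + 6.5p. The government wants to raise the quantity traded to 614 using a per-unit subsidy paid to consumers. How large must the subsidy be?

Required subsidy s = 36 per unit

At q = 614, invert demand for the buyer price: pb = (801.5 − 614)/2.5 = 75; invert supply for the seller price: ps = (614 − (-107.5))/6.5 = 111.
The subsidy must fill the gap: s = ps − pb = 111 − 75 = 36.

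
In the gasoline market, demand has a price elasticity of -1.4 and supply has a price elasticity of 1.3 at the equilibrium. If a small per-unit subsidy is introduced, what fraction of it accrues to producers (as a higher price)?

Producer share = 14/27

For a small subsidy around the equilibrium, the benefit split depends on the relative slopes, which at a point are proportional to the elasticities.
Buyer share = εs/(εs + |εd|) = 1.3/(1.3 + 1.4) = 13/27; seller share = |εd|/(εs + |εd|) = 14/27.
So producers capture 14/27 of the subsidy.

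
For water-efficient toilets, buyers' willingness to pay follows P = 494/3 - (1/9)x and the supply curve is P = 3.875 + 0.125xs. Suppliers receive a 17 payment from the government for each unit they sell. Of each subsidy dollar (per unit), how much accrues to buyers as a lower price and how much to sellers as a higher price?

Pre-subsidy: 494/3 - (1/9)x = 3.875 + 0.125x gives x* = 681 and P* = 89.
With the subsidy, sellers receive Ps = Pb + 17 for each unit, where Pb is the price buyers pay.
On the curves, Pb = 494/3 - (1/9)x and Ps = 3.875 + 0.125x; the wedge Ps − Pb = 17 gives 3.875 + 0.125x − (494/3 - (1/9)x) = 17, so x' = 753.
Then Pb = 494/3 − (1/9)·753 = 81 and Ps = 3.875 + 0.125·753 = 98.
Buyers' price falls by P* − Pb = 89 − 81 = 8; sellers' price rises by Ps − P* = 98 − 89 = 9.

Buyers gain 8 per unit; sellers gain 9 per unit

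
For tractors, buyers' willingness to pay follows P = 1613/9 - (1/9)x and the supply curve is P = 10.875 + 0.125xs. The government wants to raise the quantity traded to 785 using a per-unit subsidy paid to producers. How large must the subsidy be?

Required subsidy s = 17 per unit

At x = 785, from the demand curve buyers pay Pb = 1613/9 − (1/9)·785 = 92; from the supply curve sellers need Ps = 10.875 + 0.125·785 = 109.
The subsidy must fill the gap: s = Ps − Pb = 109 − 92 = 17.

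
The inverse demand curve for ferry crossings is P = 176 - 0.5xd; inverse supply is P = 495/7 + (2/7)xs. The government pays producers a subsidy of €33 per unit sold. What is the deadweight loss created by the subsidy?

Deadweight loss = €693

Pre-subsidy: 176 - 0.5x = 495/7 + (2/7)x gives x* = 134 and P* = 109.
With the subsidy, sellers receive Ps = Pb + 33 for each unit, where Pb is the price buyers pay.
On the curves, Pb = 176 - 0.5x and Ps = 495/7 + (2/7)x; the wedge Ps − Pb = 33 gives 495/7 + (2/7)x − (176 - 0.5x) = 33, so x' = 176.
Then Pb = 176 − 0.5·176 = 88 and Ps = 495/7 + (2/7)·176 = 121.
The subsidy expands output by 176 − 134 = 42 past the efficient level; on those units the gap between marginal cost and willingness to pay runs from 0 up to 33.
DWL = ½ × 33 × 42 = 693.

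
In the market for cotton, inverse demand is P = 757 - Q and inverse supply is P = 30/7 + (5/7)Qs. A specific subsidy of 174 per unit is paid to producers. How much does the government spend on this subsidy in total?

Pre-subsidy: 757 - Q = 30/7 + (5/7)Q gives Q* = 5269/12 and P* = 3815/12.
With the subsidy, sellers receive Ps = Pb + 174 for each unit, where Pb is the price buyers pay.
On the curves, Pb = 757 - Q and Ps = 30/7 + (5/7)Q; the wedge Ps − Pb = 174 gives 30/7 + (5/7)Q − (757 - Q) = 174, so Q' = 6487/12.
Then Pb = 757 − 1·(6487/12) = 2597/12 and Ps = 30/7 + (5/7)·(6487/12) = 4685/12.
Government outlay = subsidy × quantity = 174 × 6487/12 = 94061.5.

Government cost = 94061.5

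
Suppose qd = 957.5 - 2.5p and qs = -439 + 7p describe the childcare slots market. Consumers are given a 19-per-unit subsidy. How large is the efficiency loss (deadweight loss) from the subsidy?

Deadweight loss = 332.5

Pre-subsidy: 957.5 - 2.5p = -439 + 7p gives p* = 147, q* = 590.
With the rebate, buyers effectively pay pb = ps − 19, where ps is the price sellers receive.
Demand in terms of ps becomes qd = 957.5 − 2.5(ps − 19) = 1005 - 2.5ps. Setting this equal to supply: 1005 - 2.5ps = -439 + 7ps, so ps = 152.
Buyers pay pb = 152 − 19 = 133; q' = -439 + 7·152 = 625.
The subsidy expands output by 625 − 590 = 35 past the efficient level; on those units the gap between marginal cost and willingness to pay runs from 0 up to 19.
DWL = ½ × 19 × 35 = 332.5.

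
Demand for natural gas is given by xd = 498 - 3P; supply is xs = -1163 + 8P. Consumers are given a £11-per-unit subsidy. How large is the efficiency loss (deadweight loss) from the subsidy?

Deadweight loss = £132

Pre-subsidy: 498 - 3P = -1163 + 8P gives P* = 151, x* = 45.
With the rebate, buyers effectively pay Pb = Ps − 11, where Ps is the price sellers receive.
Demand in terms of Ps becomes xd = 498 − 3(Ps − 11) = 531 - 3Ps. Setting this equal to supply: 531 - 3Ps = -1163 + 8Ps, so Ps = 154.
Buyers pay Pb = 154 − 11 = 143; x' = -1163 + 8·154 = 69.
The subsidy expands output by 69 − 45 = 24 past the efficient level; on those units the gap between marginal cost and willingness to pay runs from 0 up to 11.
DWL = ½ × 11 × 24 = 132.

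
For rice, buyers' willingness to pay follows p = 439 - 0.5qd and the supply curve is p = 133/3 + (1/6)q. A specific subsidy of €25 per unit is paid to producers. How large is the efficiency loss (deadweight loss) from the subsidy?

Deadweight loss = €468.75

Pre-subsidy: 439 - 0.5q = 133/3 + (1/6)q gives q* = 592 and p* = 143.
With the subsidy, sellers receive ps = pb + 25 for each unit, where pb is the price buyers pay.
On the curves, pb = 439 - 0.5q and ps = 133/3 + (1/6)q; the wedge ps − pb = 25 gives 133/3 + (1/6)q − (439 - 0.5q) = 25, so q' = 629.5.
Then pb = 439 − 0.5·629.5 = 124.25 and ps = 133/3 + (1/6)·629.5 = 149.25.
The subsidy expands output by 629.5 − 592 = 37.5 past the efficient level; on those units the gap between marginal cost and willingness to pay runs from 0 up to 25.
DWL = ½ × 25 × 37.5 = 468.75.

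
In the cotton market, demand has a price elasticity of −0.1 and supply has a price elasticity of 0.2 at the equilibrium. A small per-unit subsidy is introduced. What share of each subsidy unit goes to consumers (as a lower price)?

For a small subsidy around the equilibrium, the benefit split depends on the relative slopes, which at a point are proportional to the elasticities.
Buyer share = εs/(εs + |εd|) = 0.2/(0.2 + 0.1) = 2/3; seller share = |εd|/(εs + |εd|) = 1/3.

Consumer share = 2/3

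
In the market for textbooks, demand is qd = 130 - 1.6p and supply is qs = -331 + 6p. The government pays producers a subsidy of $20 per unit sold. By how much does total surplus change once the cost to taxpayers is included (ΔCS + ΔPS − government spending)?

Pre-subsidy: 130 - 1.6p = -331 + 6p gives p* = 2305/38, q* = 626/19.
With the subsidy, sellers receive ps = pb + 20 for each unit, where pb is the price buyers pay.
Supply in terms of pb becomes qs = -331 + 6(pb + 20) = -211 + 6pb. Setting this equal to demand: 130 - 1.6pb = -211 + 6pb, so pb = 1705/38.
Sellers receive ps = 1705/38 + 20 = 2465/38; q' = 130 − 1.6·(1705/38) = 1106/19.
ΔCS = ½(626/19 + 1106/19)(2305/38 − 1705/38) = 259800/361; ΔPS = ½(626/19 + 1106/19)(2465/38 − 2305/38) = 69280/361.
Government spending = 20 × 1106/19 = 22120/19.
Net change = 259800/361 + 69280/361 − 22120/19 = -4800/19. The loss equals the DWL triangle ½·20·480/19.

Net change in total surplus = -4800/19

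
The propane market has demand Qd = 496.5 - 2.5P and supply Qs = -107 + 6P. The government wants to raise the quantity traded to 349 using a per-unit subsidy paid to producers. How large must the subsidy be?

At Q = 349, invert demand for the buyer price: Pb = (496.5 − 349)/2.5 = 59; invert supply for the seller price: Ps = (349 − (-107))/6 = 76.
The subsidy must fill the gap: s = Ps − Pb = 76 − 59 = 17.

Required subsidy s = 17 per unit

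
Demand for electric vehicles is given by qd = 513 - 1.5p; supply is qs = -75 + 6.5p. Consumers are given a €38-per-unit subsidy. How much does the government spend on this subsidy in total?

Government cost = €17064.375

Pre-subsidy: 513 - 1.5p = -75 + 6.5p gives p* = 73.5, q* = 402.75.
With the rebate, buyers effectively pay pb = ps − 38, where ps is the price sellers receive.
Demand in terms of ps becomes qd = 513 − 1.5(ps − 38) = 570 - 1.5ps. Setting this equal to supply: 570 - 1.5ps = -75 + 6.5ps, so ps = 80.625.
Buyers pay pb = 80.625 − 38 = 42.625; q' = -75 + 6.5·80.625 = 449.0625.
Government outlay = subsidy × quantity = 38 × 449.0625 = 17064.375.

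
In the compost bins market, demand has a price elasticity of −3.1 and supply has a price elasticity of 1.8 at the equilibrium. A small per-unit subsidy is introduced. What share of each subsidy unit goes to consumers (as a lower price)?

For a small subsidy around the equilibrium, the benefit split depends on the relative slopes, which at a point are proportional to the elasticities.
Buyer share = εs/(εs + |εd|) = 1.8/(1.8 + 3.1) = 18/49; seller share = |εd|/(εs + |εd|) = 31/49.

Consumer share = 18/49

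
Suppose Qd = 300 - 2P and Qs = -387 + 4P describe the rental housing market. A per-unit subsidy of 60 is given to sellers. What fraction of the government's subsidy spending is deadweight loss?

DWL / government spending = 40/151

Pre-subsidy: 300 - 2P = -387 + 4P gives P* = 114.5, Q* = 71.
With the subsidy, sellers receive Ps = Pb + 60 for each unit, where Pb is the price buyers pay.
Supply in terms of Pb becomes Qs = -387 + 4(Pb + 60) = -147 + 4Pb. Setting this equal to demand: 300 - 2Pb = -147 + 4Pb, so Pb = 74.5.
Sellers receive Ps = 74.5 + 60 = 134.5; Q' = 300 − 2·74.5 = 151.
ΔCS = ½(71 + 151)(114.5 − 74.5) = 4440; ΔPS = ½(71 + 151)(134.5 − 114.5) = 2220.
Government spending = 60 × 151 = 9060.
DWL = ½ × 60 × (151 − 71) = 2400; fraction = 2400 / 9060 = 40/151.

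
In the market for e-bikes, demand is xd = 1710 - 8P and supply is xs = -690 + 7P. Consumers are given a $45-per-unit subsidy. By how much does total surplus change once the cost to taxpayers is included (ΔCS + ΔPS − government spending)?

Net change in total surplus = -$3780

Pre-subsidy: 1710 - 8P = -690 + 7P gives P* = 160, x* = 430.
With the rebate, buyers effectively pay Pb = Ps − 45, where Ps is the price sellers receive.
Demand in terms of Ps becomes xd = 1710 − 8(Ps − 45) = 2070 - 8Ps. Setting this equal to supply: 2070 - 8Ps = -690 + 7Ps, so Ps = 184.
Buyers pay Pb = 184 − 45 = 139; x' = -690 + 7·184 = 598.
ΔCS = ½(430 + 598)(160 − 139) = 10794; ΔPS = ½(430 + 598)(184 − 160) = 12336.
Government spending = 45 × 598 = 26910.
Net change = 10794 + 12336 − 26910 = -3780. The loss equals the DWL triangle ½·45·168.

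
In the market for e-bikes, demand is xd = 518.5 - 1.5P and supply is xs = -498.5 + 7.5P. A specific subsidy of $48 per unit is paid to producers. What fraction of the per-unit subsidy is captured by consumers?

Pre-subsidy: 518.5 - 1.5P = -498.5 + 7.5P gives P* = 113, x* = 349.
With the subsidy, sellers receive Ps = Pb + 48 for each unit, where Pb is the price buyers pay.
Supply in terms of Pb becomes xs = -498.5 + 7.5(Pb + 48) = -138.5 + 7.5Pb. Setting this equal to demand: 518.5 - 1.5Pb = -138.5 + 7.5Pb, so Pb = 73.
Sellers receive Ps = 73 + 48 = 121; x' = 518.5 − 1.5·73 = 409.
Buyers' price falls by P* − Pb = 113 − 73 = 40; sellers' price rises by Ps − P* = 121 − 113 = 8.
So consumers capture 40/48 = 5/6 of each unit of subsidy.

Consumer share = 5/6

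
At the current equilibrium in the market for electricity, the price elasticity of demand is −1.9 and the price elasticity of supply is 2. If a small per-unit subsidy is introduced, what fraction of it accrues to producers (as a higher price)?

For a small subsidy around the equilibrium, the benefit split depends on the relative slopes, which at a point are proportional to the elasticities.
Buyer share = εs/(εs + |εd|) = 2/(2 + 1.9) = 20/39; seller share = |εd|/(εs + |εd|) = 19/39.
So producers capture 19/39 of the subsidy.

Producer share = 19/39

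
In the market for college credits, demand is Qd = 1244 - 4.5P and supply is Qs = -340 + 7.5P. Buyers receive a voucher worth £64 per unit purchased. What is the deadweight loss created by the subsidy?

Deadweight loss = £5760

Pre-subsidy: 1244 - 4.5P = -340 + 7.5P gives P* = 132, Q* = 650.
With the rebate, buyers effectively pay Pb = Ps − 64, where Ps is the price sellers receive.
Demand in terms of Ps becomes Qd = 1244 − 4.5(Ps − 64) = 1532 - 4.5Ps. Setting this equal to supply: 1532 - 4.5Ps = -340 + 7.5Ps, so Ps = 156.
Buyers pay Pb = 156 − 64 = 92; Q' = -340 + 7.5·156 = 830.
The subsidy expands output by 830 − 650 = 180 past the efficient level; on those units the gap between marginal cost and willingness to pay runs from 0 up to 64.
DWL = ½ × 64 × 180 = 5760.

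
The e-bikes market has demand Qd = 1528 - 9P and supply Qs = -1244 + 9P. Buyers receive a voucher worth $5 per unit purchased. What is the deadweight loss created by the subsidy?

Pre-subsidy: 1528 - 9P = -1244 + 9P gives P* = 154, Q* = 142.
With the rebate, buyers effectively pay Pb = Ps − 5, where Ps is the price sellers receive.
Demand in terms of Ps becomes Qd = 1528 − 9(Ps − 5) = 1573 - 9Ps. Setting this equal to supply: 1573 - 9Ps = -1244 + 9Ps, so Ps = 156.5.
Buyers pay Pb = 156.5 − 5 = 151.5; Q' = -1244 + 9·156.5 = 164.5.
The subsidy expands output by 164.5 − 142 = 22.5 past the efficient level; on those units the gap between marginal cost and willingness to pay runs from 0 up to 5.
DWL = ½ × 5 × 22.5 = 56.25.

Deadweight loss = $56.25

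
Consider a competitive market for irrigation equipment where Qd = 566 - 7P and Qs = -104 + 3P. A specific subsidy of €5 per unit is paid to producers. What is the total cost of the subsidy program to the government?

Government cost = €537.5

Pre-subsidy: 566 - 7P = -104 + 3P gives P* = 67, Q* = 97.
With the subsidy, sellers receive Ps = Pb + 5 for each unit, where Pb is the price buyers pay.
Supply in terms of Pb becomes Qs = -104 + 3(Pb + 5) = -89 + 3Pb. Setting this equal to demand: 566 - 7Pb = -89 + 3Pb, so Pb = 65.5.
Sellers receive Ps = 65.5 + 5 = 70.5; Q' = 566 − 7·65.5 = 107.5.
Government outlay = subsidy × quantity = 5 × 107.5 = 537.5.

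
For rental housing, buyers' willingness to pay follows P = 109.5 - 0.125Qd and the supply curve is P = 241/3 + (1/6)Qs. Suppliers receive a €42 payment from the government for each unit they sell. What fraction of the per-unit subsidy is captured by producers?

Pre-subsidy: 109.5 - 0.125Q = 241/3 + (1/6)Q gives Q* = 100 and P* = 97.
With the subsidy, sellers receive Ps = Pb + 42 for each unit, where Pb is the price buyers pay.
On the curves, Pb = 109.5 - 0.125Q and Ps = 241/3 + (1/6)Q; the wedge Ps − Pb = 42 gives 241/3 + (1/6)Q − (109.5 - 0.125Q) = 42, so Q' = 244.
Then Pb = 109.5 − 0.125·244 = 79 and Ps = 241/3 + (1/6)·244 = 121.
Buyers' price falls by P* − Pb = 97 − 79 = 18; sellers' price rises by Ps − P* = 121 − 97 = 24.
So producers capture 24/42 = 4/7 of each unit of subsidy.

Producer share = 4/7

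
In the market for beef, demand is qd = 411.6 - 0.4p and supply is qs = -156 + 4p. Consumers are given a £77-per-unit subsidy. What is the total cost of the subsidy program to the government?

Government cost = £29876

Pre-subsidy: 411.6 - 0.4p = -156 + 4p gives p* = 129, q* = 360.
With the rebate, buyers effectively pay pb = ps − 77, where ps is the price sellers receive.
Demand in terms of ps becomes qd = 411.6 − 0.4(ps − 77) = 442.4 - 0.4ps. Setting this equal to supply: 442.4 - 0.4ps = -156 + 4ps, so ps = 136.
Buyers pay pb = 136 − 77 = 59; q' = -156 + 4·136 = 388.
Government outlay = subsidy × quantity = 77 × 388 = 29876.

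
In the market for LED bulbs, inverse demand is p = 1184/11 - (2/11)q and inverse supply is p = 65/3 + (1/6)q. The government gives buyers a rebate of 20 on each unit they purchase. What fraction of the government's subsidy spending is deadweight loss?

DWL / government spending = 330/3497

Pre-subsidy: 1184/11 - (2/11)q = 65/3 + (1/6)q gives q* = 5674/23 and p* = 1444/23.
With the rebate, buyers effectively pay pb = ps − 20, where ps is the price sellers receive.
On the curves, pb = 1184/11 - (2/11)q and ps = 65/3 + (1/6)q; the wedge ps − pb = 20 gives 65/3 + (1/6)q − (1184/11 - (2/11)q) = 20, so q' = 6994/23.
Then pb = 1184/11 − (2/11)·(6994/23) = 1204/23 and ps = 65/3 + (1/6)·(6994/23) = 1664/23.
ΔCS = ½(5674/23 + 6994/23)(1444/23 − 1204/23) = 1520160/529; ΔPS = ½(5674/23 + 6994/23)(1664/23 − 1444/23) = 1393480/529.
Government spending = 20 × 6994/23 = 139880/23.
DWL = ½ × 20 × (6994/23 − 5674/23) = 13200/23; fraction = (13200/23) / (139880/23) = 330/3497.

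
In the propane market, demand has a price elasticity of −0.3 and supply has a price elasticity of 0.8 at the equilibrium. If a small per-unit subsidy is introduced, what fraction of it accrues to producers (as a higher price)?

Producer share = 3/11

For a small subsidy around the equilibrium, the benefit split depends on the relative slopes, which at a point are proportional to the elasticities.
Buyer share = εs/(εs + |εd|) = 0.8/(0.8 + 0.3) = 8/11; seller share = |εd|/(εs + |εd|) = 3/11.
So producers capture 3/11 of the subsidy.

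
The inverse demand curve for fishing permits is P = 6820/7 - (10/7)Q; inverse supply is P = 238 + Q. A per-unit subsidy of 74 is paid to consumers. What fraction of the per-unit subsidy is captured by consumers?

Pre-subsidy: 6820/7 - (10/7)Q = 238 + Q gives Q* = 5154/17 and P* = 9200/17.
With the rebate, buyers effectively pay Pb = Ps − 74, where Ps is the price sellers receive.
On the curves, Pb = 6820/7 - (10/7)Q and Ps = 238 + Q; the wedge Ps − Pb = 74 gives 238 + Q − (6820/7 - (10/7)Q) = 74, so Q' = 5672/17.
Then Pb = 6820/7 − (10/7)·(5672/17) = 8460/17 and Ps = 238 + 1·(5672/17) = 9718/17.
Buyers' price falls by P* − Pb = 9200/17 − 8460/17 = 740/17; sellers' price rises by Ps − P* = 9718/17 − 9200/17 = 518/17.
So consumers capture (740/17)/74 = 10/17 of each unit of subsidy.

Consumer share = 10/17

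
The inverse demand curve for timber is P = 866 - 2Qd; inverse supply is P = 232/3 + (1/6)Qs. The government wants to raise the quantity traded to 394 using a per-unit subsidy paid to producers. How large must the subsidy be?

At Q = 394, from the demand curve buyers pay Pb = 866 − 2·394 = 78; from the supply curve sellers need Ps = 232/3 + (1/6)·394 = 143.
The subsidy must fill the gap: s = Ps − Pb = 143 − 78 = 65.

Required subsidy s = 65 per unit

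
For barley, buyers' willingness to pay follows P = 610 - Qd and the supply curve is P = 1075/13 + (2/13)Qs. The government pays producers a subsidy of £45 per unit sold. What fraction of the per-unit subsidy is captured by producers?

Pre-subsidy: 610 - Q = 1075/13 + (2/13)Q gives Q* = 457 and P* = 153.
With the subsidy, sellers receive Ps = Pb + 45 for each unit, where Pb is the price buyers pay.
On the curves, Pb = 610 - Q and Ps = 1075/13 + (2/13)Q; the wedge Ps − Pb = 45 gives 1075/13 + (2/13)Q − (610 - Q) = 45, so Q' = 496.
Then Pb = 610 − 1·496 = 114 and Ps = 1075/13 + (2/13)·496 = 159.
Buyers' price falls by P* − Pb = 153 − 114 = 39; sellers' price rises by Ps − P* = 159 − 153 = 6.
So producers capture 6/45 = 2/15 of each unit of subsidy.

Producer share = 2/15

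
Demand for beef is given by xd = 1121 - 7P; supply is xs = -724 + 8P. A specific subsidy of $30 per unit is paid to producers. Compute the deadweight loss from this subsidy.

Pre-subsidy: 1121 - 7P = -724 + 8P gives P* = 123, x* = 260.
With the subsidy, sellers receive Ps = Pb + 30 for each unit, where Pb is the price buyers pay.
Supply in terms of Pb becomes xs = -724 + 8(Pb + 30) = -484 + 8Pb. Setting this equal to demand: 1121 - 7Pb = -484 + 8Pb, so Pb = 107.
Sellers receive Ps = 107 + 30 = 137; x' = 1121 − 7·107 = 372.
The subsidy expands output by 372 − 260 = 112 past the efficient level; on those units the gap between marginal cost and willingness to pay runs from 0 up to 30.
DWL = ½ × 30 × 112 = 1680.

Deadweight loss = $1680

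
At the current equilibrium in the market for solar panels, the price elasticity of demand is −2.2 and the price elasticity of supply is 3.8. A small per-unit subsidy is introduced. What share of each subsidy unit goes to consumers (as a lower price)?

Consumer share = 19/30

For a small subsidy around the equilibrium, the benefit split depends on the relative slopes, which at a point are proportional to the elasticities.
Buyer share = εs/(εs + |εd|) = 3.8/(3.8 + 2.2) = 19/30; seller share = |εd|/(εs + |εd|) = 11/30.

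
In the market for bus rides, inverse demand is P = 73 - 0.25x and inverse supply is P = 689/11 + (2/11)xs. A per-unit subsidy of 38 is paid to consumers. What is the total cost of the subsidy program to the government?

Pre-subsidy: 73 - 0.25x = 689/11 + (2/11)x gives x* = 24 and P* = 67.
With the rebate, buyers effectively pay Pb = Ps − 38, where Ps is the price sellers receive.
On the curves, Pb = 73 - 0.25x and Ps = 689/11 + (2/11)x; the wedge Ps − Pb = 38 gives 689/11 + (2/11)x − (73 - 0.25x) = 38, so x' = 112.
Then Pb = 73 − 0.25·112 = 45 and Ps = 689/11 + (2/11)·112 = 83.
Government outlay = subsidy × quantity = 38 × 112 = 4256.

Government cost = 4256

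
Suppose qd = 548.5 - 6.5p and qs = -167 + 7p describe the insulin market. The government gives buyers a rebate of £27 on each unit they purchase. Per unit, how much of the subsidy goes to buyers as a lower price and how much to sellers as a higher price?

Pre-subsidy: 548.5 - 6.5p = -167 + 7p gives p* = 53, q* = 204.
With the rebate, buyers effectively pay pb = ps − 27, where ps is the price sellers receive.
Demand in terms of ps becomes qd = 548.5 − 6.5(ps − 27) = 724 - 6.5ps. Setting this equal to supply: 724 - 6.5ps = -167 + 7ps, so ps = 66.
Buyers pay pb = 66 − 27 = 39; q' = -167 + 7·66 = 295.
Buyers' price falls by p* − pb = 53 − 39 = 14; sellers' price rises by ps − p* = 66 − 53 = 13.

Buyers gain £14 per unit; sellers gain £13 per unit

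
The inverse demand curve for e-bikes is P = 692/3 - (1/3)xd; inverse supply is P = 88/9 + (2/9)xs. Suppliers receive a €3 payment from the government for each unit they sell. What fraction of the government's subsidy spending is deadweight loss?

DWL / government spending = 27/4030

Pre-subsidy: 692/3 - (1/3)x = 88/9 + (2/9)x gives x* = 397.6 and P* = 1472/15.
With the subsidy, sellers receive Ps = Pb + 3 for each unit, where Pb is the price buyers pay.
On the curves, Pb = 692/3 - (1/3)x and Ps = 88/9 + (2/9)x; the wedge Ps − Pb = 3 gives 88/9 + (2/9)x − (692/3 - (1/3)x) = 3, so x' = 403.
Then Pb = 692/3 − (1/3)·403 = 289/3 and Ps = 88/9 + (2/9)·403 = 298/3.
ΔCS = ½(397.6 + 403)(1472/15 − 289/3) = 720.54; ΔPS = ½(397.6 + 403)(298/3 − 1472/15) = 480.36.
Government spending = 3 × 403 = 1209.
DWL = ½ × 3 × (403 − 397.6) = 8.1; fraction = 8.1 / 1209 = 27/4030.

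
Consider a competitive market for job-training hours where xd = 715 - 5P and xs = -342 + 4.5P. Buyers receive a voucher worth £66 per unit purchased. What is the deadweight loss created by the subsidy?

Deadweight loss = 98010/19

Pre-subsidy: 715 - 5P = -342 + 4.5P gives P* = 2114/19, x* = 3015/19.
With the rebate, buyers effectively pay Pb = Ps − 66, where Ps is the price sellers receive.
Demand in terms of Ps becomes xd = 715 − 5(Ps − 66) = 1045 - 5Ps. Setting this equal to supply: 1045 - 5Ps = -342 + 4.5Ps, so Ps = 146.
Buyers pay Pb = 146 − 66 = 80; x' = -342 + 4.5·146 = 315.
The subsidy expands output by 315 − 3015/19 = 2970/19 past the efficient level; on those units the gap between marginal cost and willingness to pay runs from 0 up to 66.
DWL = ½ × 66 × 2970/19 = 98010/19.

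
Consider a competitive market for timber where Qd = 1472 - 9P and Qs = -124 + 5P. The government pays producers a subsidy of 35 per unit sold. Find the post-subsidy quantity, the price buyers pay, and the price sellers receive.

Pre-subsidy: 1472 - 9P = -124 + 5P gives P* = 114, Q* = 446.
With the subsidy, sellers receive Ps = Pb + 35 for each unit, where Pb is the price buyers pay.
Supply in terms of Pb becomes Qs = -124 + 5(Pb + 35) = 51 + 5Pb. Setting this equal to demand: 1472 - 9Pb = 51 + 5Pb, so Pb = 101.5.
Sellers receive Ps = 101.5 + 35 = 136.5; Q' = 1472 − 9·101.5 = 558.5.

Q' = 558.5; buyers pay 101.5; sellers receive 136.5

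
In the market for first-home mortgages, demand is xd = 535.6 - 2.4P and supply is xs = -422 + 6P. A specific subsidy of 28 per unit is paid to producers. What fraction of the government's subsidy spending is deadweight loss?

Pre-subsidy: 535.6 - 2.4P = -422 + 6P gives P* = 114, x* = 262.
With the subsidy, sellers receive Ps = Pb + 28 for each unit, where Pb is the price buyers pay.
Supply in terms of Pb becomes xs = -422 + 6(Pb + 28) = -254 + 6Pb. Setting this equal to demand: 535.6 - 2.4Pb = -254 + 6Pb, so Pb = 94.
Sellers receive Ps = 94 + 28 = 122; x' = 535.6 − 2.4·94 = 310.
ΔCS = ½(262 + 310)(114 − 94) = 5720; ΔPS = ½(262 + 310)(122 − 114) = 2288.
Government spending = 28 × 310 = 8680.
DWL = ½ × 28 × (310 − 262) = 672; fraction = 672 / 8680 = 12/155.

DWL / government spending = 12/155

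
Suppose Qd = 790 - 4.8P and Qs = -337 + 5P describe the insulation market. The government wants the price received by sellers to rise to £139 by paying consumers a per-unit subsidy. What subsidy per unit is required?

Required subsidy s = £49 per unit

At a seller price of 139, quantity supplied is -337 + 5·139 = 358.
Buyers absorb 358 only when they pay Pb with 790 − 4.8·Pb = 358, i.e. Pb = 90.
s = Ps − Pb = 139 − 90 = 49.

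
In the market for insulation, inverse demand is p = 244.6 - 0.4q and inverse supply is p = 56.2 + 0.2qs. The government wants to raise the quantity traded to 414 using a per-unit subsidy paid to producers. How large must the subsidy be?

Required subsidy s = 60 per unit

At q = 414, from the demand curve buyers pay pb = 244.6 − 0.4·414 = 79; from the supply curve sellers need ps = 56.2 + 0.2·414 = 139.
The subsidy must fill the gap: s = ps − pb = 139 − 79 = 60.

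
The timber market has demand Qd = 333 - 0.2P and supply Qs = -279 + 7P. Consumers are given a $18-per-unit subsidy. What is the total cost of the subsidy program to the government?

Government cost = $5751

Pre-subsidy: 333 - 0.2P = -279 + 7P gives P* = 85, Q* = 316.
With the rebate, buyers effectively pay Pb = Ps − 18, where Ps is the price sellers receive.
Demand in terms of Ps becomes Qd = 333 − 0.2(Ps − 18) = 336.6 - 0.2Ps. Setting this equal to supply: 336.6 - 0.2Ps = -279 + 7Ps, so Ps = 85.5.
Buyers pay Pb = 85.5 − 18 = 67.5; Q' = -279 + 7·85.5 = 319.5.
Government outlay = subsidy × quantity = 18 × 319.5 = 5751.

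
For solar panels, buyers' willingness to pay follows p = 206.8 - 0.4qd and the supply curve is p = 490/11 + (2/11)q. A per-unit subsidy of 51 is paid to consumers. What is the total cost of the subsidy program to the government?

Government cost = 18693.09375

Pre-subsidy: 206.8 - 0.4q = 490/11 + (2/11)q gives q* = 278.875 and p* = 95.25.
With the rebate, buyers effectively pay pb = ps − 51, where ps is the price sellers receive.
On the curves, pb = 206.8 - 0.4q and ps = 490/11 + (2/11)q; the wedge ps − pb = 51 gives 490/11 + (2/11)q − (206.8 - 0.4q) = 51, so q' = 366.53125.
Then pb = 206.8 − 0.4·366.53125 = 60.1875 and ps = 490/11 + (2/11)·366.53125 = 111.1875.
Government outlay = subsidy × quantity = 51 × 366.53125 = 18693.09375.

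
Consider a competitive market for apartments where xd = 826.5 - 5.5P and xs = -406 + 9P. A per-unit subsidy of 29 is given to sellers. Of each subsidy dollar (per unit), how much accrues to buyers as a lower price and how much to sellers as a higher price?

Pre-subsidy: 826.5 - 5.5P = -406 + 9P gives P* = 85, x* = 359.
With the subsidy, sellers receive Ps = Pb + 29 for each unit, where Pb is the price buyers pay.
Supply in terms of Pb becomes xs = -406 + 9(Pb + 29) = -145 + 9Pb. Setting this equal to demand: 826.5 - 5.5Pb = -145 + 9Pb, so Pb = 67.
Sellers receive Ps = 67 + 29 = 96; x' = 826.5 − 5.5·67 = 458.
Buyers' price falls by P* − Pb = 85 − 67 = 18; sellers' price rises by Ps − P* = 96 − 85 = 11.

Buyers gain 18 per unit; sellers gain 11 per unit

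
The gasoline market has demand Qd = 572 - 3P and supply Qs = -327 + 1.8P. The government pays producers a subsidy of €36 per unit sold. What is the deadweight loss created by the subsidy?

Pre-subsidy: 572 - 3P = -327 + 1.8P gives P* = 4495/24, Q* = 10.125.
With the subsidy, sellers receive Ps = Pb + 36 for each unit, where Pb is the price buyers pay.
Supply in terms of Pb becomes Qs = -327 + 1.8(Pb + 36) = -262.2 + 1.8Pb. Setting this equal to demand: 572 - 3Pb = -262.2 + 1.8Pb, so Pb = 4171/24.
Sellers receive Ps = 4171/24 + 36 = 5035/24; Q' = 572 − 3·(4171/24) = 50.625.
The subsidy expands output by 50.625 − 10.125 = 40.5 past the efficient level; on those units the gap between marginal cost and willingness to pay runs from 0 up to 36.
DWL = ½ × 36 × 40.5 = 729.

Deadweight loss = €729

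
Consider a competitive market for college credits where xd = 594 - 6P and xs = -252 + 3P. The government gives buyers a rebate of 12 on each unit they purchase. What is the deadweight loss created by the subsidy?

Pre-subsidy: 594 - 6P = -252 + 3P gives P* = 94, x* = 30.
With the rebate, buyers effectively pay Pb = Ps − 12, where Ps is the price sellers receive.
Demand in terms of Ps becomes xd = 594 − 6(Ps − 12) = 666 - 6Ps. Setting this equal to supply: 666 - 6Ps = -252 + 3Ps, so Ps = 102.
Buyers pay Pb = 102 − 12 = 90; x' = -252 + 3·102 = 54.
The subsidy expands output by 54 − 30 = 24 past the efficient level; on those units the gap between marginal cost and willingness to pay runs from 0 up to 12.
DWL = ½ × 12 × 24 = 144.

Deadweight loss = 144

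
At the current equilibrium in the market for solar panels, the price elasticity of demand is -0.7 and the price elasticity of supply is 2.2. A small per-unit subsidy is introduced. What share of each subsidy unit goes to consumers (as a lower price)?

Consumer share = 22/29

For a small subsidy around the equilibrium, the benefit split depends on the relative slopes, which at a point are proportional to the elasticities.
Buyer share = εs/(εs + |εd|) = 2.2/(2.2 + 0.7) = 22/29; seller share = |εd|/(εs + |εd|) = 7/29.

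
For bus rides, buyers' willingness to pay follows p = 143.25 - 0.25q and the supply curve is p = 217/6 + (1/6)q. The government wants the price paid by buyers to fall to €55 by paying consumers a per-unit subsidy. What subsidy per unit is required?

Required subsidy s = €40 per unit

At a buyer price of 55, quantity demanded is 573 − 4·55 = 353.
Sellers supply 353 only when they receive ps = 217/6 + (1/6)·353 = 95.
s = ps − pb = 95 − 55 = 40.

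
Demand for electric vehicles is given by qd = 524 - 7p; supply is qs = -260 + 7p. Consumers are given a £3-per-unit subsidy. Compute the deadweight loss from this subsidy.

Pre-subsidy: 524 - 7p = -260 + 7p gives p* = 56, q* = 132.
With the rebate, buyers effectively pay pb = ps − 3, where ps is the price sellers receive.
Demand in terms of ps becomes qd = 524 − 7(ps − 3) = 545 - 7ps. Setting this equal to supply: 545 - 7ps = -260 + 7ps, so ps = 57.5.
Buyers pay pb = 57.5 − 3 = 54.5; q' = -260 + 7·57.5 = 142.5.
The subsidy expands output by 142.5 − 132 = 10.5 past the efficient level; on those units the gap between marginal cost and willingness to pay runs from 0 up to 3.
DWL = ½ × 3 × 10.5 = 15.75.

Deadweight loss = £15.75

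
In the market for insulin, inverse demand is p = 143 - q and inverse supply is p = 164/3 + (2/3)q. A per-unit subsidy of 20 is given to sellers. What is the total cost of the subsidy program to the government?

Government cost = 1300

Pre-subsidy: 143 - q = 164/3 + (2/3)q gives q* = 53 and p* = 90.
With the subsidy, sellers receive ps = pb + 20 for each unit, where pb is the price buyers pay.
On the curves, pb = 143 - q and ps = 164/3 + (2/3)q; the wedge ps − pb = 20 gives 164/3 + (2/3)q − (143 - q) = 20, so q' = 65.
Then pb = 143 − 1·65 = 78 and ps = 164/3 + (2/3)·65 = 98.
Government outlay = subsidy × quantity = 20 × 65 = 1300.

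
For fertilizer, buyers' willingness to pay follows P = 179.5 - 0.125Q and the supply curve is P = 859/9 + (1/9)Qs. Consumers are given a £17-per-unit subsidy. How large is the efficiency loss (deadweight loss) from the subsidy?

Pre-subsidy: 179.5 - 0.125Q = 859/9 + (1/9)Q gives Q* = 356 and P* = 135.
With the rebate, buyers effectively pay Pb = Ps − 17, where Ps is the price sellers receive.
On the curves, Pb = 179.5 - 0.125Q and Ps = 859/9 + (1/9)Q; the wedge Ps − Pb = 17 gives 859/9 + (1/9)Q − (179.5 - 0.125Q) = 17, so Q' = 428.
Then Pb = 179.5 − 0.125·428 = 126 and Ps = 859/9 + (1/9)·428 = 143.
The subsidy expands output by 428 − 356 = 72 past the efficient level; on those units the gap between marginal cost and willingness to pay runs from 0 up to 17.
DWL = ½ × 17 × 72 = 612.

Deadweight loss = £612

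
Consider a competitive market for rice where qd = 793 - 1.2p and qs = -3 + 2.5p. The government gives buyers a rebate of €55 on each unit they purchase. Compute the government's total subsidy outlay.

Government cost = 1179145/37

Pre-subsidy: 793 - 1.2p = -3 + 2.5p gives p* = 7960/37, q* = 19789/37.
With the rebate, buyers effectively pay pb = ps − 55, where ps is the price sellers receive.
Demand in terms of ps becomes qd = 793 − 1.2(ps − 55) = 859 - 1.2ps. Setting this equal to supply: 859 - 1.2ps = -3 + 2.5ps, so ps = 8620/37.
Buyers pay pb = 8620/37 − 55 = 6585/37; q' = -3 + 2.5·(8620/37) = 21439/37.
Government outlay = subsidy × quantity = 55 × 21439/37 = 1179145/37.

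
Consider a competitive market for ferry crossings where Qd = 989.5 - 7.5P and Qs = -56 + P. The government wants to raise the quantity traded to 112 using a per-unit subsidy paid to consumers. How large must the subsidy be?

Required subsidy s = 51 per unit

At Q = 112, invert demand for the buyer price: Pb = (989.5 − 112)/7.5 = 117; invert supply for the seller price: Ps = (112 − (-56))/1 = 168.
The subsidy must fill the gap: s = Ps − Pb = 168 − 117 = 51.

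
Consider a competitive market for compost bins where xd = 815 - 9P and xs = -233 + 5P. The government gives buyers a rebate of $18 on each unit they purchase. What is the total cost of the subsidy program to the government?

Government cost = 25092/7

Pre-subsidy: 815 - 9P = -233 + 5P gives P* = 524/7, x* = 989/7.
With the rebate, buyers effectively pay Pb = Ps − 18, where Ps is the price sellers receive.
Demand in terms of Ps becomes xd = 815 − 9(Ps − 18) = 977 - 9Ps. Setting this equal to supply: 977 - 9Ps = -233 + 5Ps, so Ps = 605/7.
Buyers pay Pb = 605/7 − 18 = 479/7; x' = -233 + 5·(605/7) = 1394/7.
Government outlay = subsidy × quantity = 18 × 1394/7 = 25092/7.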